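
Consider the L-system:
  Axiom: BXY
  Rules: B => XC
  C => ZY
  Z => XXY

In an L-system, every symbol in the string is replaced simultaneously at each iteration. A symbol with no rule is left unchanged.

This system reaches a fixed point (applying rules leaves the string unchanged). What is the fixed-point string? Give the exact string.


Step 0: BXY
Step 1: XCXY
Step 2: XZYXY
Step 3: XXXYYXY
Step 4: XXXYYXY  (unchanged — fixed point at step 3)

Answer: XXXYYXY


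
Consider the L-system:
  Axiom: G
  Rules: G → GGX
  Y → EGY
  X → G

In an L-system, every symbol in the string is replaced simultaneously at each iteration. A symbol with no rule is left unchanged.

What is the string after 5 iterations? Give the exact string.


Answer: GGXGGXGGGXGGXGGGXGGXGGXGGGXGGXGGGXGGXGGXGGGXGGXGGGXGGXGGGXGGXGGXGGGXGGXGGGXGGXGGXGGGXGGXGGGXGGXGGGX

Derivation:
Step 0: G
Step 1: GGX
Step 2: GGXGGXG
Step 3: GGXGGXGGGXGGXGGGX
Step 4: GGXGGXGGGXGGXGGGXGGXGGXGGGXGGXGGGXGGXGGXG
Step 5: GGXGGXGGGXGGXGGGXGGXGGXGGGXGGXGGGXGGXGGXGGGXGGXGGGXGGXGGGXGGXGGXGGGXGGXGGGXGGXGGXGGGXGGXGGGXGGXGGGX


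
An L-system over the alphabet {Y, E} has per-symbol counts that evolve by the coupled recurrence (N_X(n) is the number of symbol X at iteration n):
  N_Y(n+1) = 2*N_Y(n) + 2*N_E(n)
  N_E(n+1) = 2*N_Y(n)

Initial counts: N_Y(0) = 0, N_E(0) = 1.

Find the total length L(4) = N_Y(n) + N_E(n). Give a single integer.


Answer: 80

Derivation:
Step 0: N_Y=0, N_E=1, L=1
Step 1: N_Y=2, N_E=0, L=2
Step 2: N_Y=4, N_E=4, L=8
Step 3: N_Y=16, N_E=8, L=24
Step 4: N_Y=48, N_E=32, L=80


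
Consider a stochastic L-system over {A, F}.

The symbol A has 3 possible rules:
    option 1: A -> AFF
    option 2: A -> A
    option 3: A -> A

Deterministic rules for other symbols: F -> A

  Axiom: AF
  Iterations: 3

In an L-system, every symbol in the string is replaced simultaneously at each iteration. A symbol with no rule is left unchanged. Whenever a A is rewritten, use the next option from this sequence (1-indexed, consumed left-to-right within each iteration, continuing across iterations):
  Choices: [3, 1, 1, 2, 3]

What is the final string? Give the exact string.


Step 0: AF
Step 1: AA  (used choices [3])
Step 2: AFFAFF  (used choices [1, 1])
Step 3: AAAAAA  (used choices [2, 3])

Answer: AAAAAA


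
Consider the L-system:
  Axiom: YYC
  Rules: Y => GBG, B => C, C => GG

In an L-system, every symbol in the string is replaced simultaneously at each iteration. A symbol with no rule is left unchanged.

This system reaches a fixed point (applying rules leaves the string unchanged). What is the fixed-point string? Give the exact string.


Step 0: YYC
Step 1: GBGGBGGG
Step 2: GCGGCGGG
Step 3: GGGGGGGGGG
Step 4: GGGGGGGGGG  (unchanged — fixed point at step 3)

Answer: GGGGGGGGGG


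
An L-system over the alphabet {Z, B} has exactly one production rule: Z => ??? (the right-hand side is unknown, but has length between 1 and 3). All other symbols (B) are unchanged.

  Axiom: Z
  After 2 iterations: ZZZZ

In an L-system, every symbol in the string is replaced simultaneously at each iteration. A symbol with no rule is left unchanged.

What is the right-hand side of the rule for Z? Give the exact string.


Trying Z => ZZ:
  Step 0: Z
  Step 1: ZZ
  Step 2: ZZZZ
Matches the given result.

Answer: ZZ


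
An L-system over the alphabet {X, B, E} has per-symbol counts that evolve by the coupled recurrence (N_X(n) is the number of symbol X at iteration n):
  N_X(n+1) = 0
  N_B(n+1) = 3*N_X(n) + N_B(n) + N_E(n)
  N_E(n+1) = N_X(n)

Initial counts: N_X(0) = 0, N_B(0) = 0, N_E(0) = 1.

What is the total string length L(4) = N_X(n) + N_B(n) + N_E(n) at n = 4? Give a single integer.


Answer: 1

Derivation:
Step 0: N_X=0, N_B=0, N_E=1, L=1
Step 1: N_X=0, N_B=1, N_E=0, L=1
Step 2: N_X=0, N_B=1, N_E=0, L=1
Step 3: N_X=0, N_B=1, N_E=0, L=1
Step 4: N_X=0, N_B=1, N_E=0, L=1


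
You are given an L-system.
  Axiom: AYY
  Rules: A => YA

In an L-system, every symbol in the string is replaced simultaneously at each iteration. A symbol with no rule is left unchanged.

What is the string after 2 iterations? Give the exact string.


Answer: YYAYY

Derivation:
Step 0: AYY
Step 1: YAYY
Step 2: YYAYY


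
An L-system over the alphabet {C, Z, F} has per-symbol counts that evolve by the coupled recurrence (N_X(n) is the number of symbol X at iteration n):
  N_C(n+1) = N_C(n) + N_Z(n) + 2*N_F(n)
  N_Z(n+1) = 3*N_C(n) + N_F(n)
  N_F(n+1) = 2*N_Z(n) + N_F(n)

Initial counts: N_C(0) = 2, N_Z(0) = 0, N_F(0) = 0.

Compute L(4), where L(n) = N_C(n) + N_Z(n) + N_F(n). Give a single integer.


Answer: 356

Derivation:
Step 0: N_C=2, N_Z=0, N_F=0, L=2
Step 1: N_C=2, N_Z=6, N_F=0, L=8
Step 2: N_C=8, N_Z=6, N_F=12, L=26
Step 3: N_C=38, N_Z=36, N_F=24, L=98
Step 4: N_C=122, N_Z=138, N_F=96, L=356


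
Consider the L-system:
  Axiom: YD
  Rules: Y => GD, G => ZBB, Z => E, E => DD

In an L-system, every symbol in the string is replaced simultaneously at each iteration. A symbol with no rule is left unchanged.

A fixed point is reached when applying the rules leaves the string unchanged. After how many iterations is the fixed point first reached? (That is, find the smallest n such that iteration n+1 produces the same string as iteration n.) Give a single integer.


Answer: 4

Derivation:
Step 0: YD
Step 1: GDD
Step 2: ZBBDD
Step 3: EBBDD
Step 4: DDBBDD
Step 5: DDBBDD  (unchanged — fixed point at step 4)


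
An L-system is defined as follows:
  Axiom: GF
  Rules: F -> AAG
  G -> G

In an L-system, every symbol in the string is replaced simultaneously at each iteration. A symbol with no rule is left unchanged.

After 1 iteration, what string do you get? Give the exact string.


Answer: GAAG

Derivation:
Step 0: GF
Step 1: GAAG


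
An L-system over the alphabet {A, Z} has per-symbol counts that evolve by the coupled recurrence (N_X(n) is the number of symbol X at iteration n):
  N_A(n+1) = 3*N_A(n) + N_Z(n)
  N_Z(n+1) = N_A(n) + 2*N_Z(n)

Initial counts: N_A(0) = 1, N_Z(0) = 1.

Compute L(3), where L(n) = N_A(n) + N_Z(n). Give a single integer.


Answer: 90

Derivation:
Step 0: N_A=1, N_Z=1, L=2
Step 1: N_A=4, N_Z=3, L=7
Step 2: N_A=15, N_Z=10, L=25
Step 3: N_A=55, N_Z=35, L=90


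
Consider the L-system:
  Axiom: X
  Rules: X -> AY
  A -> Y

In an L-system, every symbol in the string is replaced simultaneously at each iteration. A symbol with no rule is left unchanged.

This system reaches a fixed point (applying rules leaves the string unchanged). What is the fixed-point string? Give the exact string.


Step 0: X
Step 1: AY
Step 2: YY
Step 3: YY  (unchanged — fixed point at step 2)

Answer: YY


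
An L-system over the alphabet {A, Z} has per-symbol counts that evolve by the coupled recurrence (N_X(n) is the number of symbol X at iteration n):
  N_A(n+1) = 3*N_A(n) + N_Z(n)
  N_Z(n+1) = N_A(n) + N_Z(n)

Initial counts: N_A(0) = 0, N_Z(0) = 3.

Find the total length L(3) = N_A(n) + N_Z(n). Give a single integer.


Step 0: N_A=0, N_Z=3, L=3
Step 1: N_A=3, N_Z=3, L=6
Step 2: N_A=12, N_Z=6, L=18
Step 3: N_A=42, N_Z=18, L=60

Answer: 60


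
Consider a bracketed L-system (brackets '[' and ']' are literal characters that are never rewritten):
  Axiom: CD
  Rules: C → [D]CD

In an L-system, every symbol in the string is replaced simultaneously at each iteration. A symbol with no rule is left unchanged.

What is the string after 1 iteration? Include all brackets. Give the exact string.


Answer: [D]CDD

Derivation:
Step 0: CD
Step 1: [D]CDD


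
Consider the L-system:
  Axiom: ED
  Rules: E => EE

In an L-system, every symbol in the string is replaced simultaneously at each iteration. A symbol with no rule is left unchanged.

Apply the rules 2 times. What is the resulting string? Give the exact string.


Step 0: ED
Step 1: EED
Step 2: EEEED

Answer: EEEED


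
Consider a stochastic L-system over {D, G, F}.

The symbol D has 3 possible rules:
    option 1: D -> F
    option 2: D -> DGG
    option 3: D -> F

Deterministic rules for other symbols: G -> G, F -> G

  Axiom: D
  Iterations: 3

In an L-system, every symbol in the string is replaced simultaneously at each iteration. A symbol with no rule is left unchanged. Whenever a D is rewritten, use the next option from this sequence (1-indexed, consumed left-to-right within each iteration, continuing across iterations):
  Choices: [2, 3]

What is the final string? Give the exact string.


Answer: GGG

Derivation:
Step 0: D
Step 1: DGG  (used choices [2])
Step 2: FGG  (used choices [3])
Step 3: GGG  (used choices [])


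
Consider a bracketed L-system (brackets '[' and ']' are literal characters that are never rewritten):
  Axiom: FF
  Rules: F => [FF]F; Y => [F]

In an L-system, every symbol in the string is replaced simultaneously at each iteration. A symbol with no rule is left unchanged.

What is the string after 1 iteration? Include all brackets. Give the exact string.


Step 0: FF
Step 1: [FF]F[FF]F

Answer: [FF]F[FF]F


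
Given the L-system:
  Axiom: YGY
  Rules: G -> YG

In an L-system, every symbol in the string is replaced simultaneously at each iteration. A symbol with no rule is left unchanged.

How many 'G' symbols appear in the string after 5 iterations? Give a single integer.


Answer: 1

Derivation:
Step 0: YGY  (1 'G')
Step 1: YYGY  (1 'G')
Step 2: YYYGY  (1 'G')
Step 3: YYYYGY  (1 'G')
Step 4: YYYYYGY  (1 'G')
Step 5: YYYYYYGY  (1 'G')


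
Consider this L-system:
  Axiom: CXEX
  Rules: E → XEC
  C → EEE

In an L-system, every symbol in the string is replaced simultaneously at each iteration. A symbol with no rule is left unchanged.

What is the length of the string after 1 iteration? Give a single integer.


Step 0: length = 4
Step 1: length = 8

Answer: 8


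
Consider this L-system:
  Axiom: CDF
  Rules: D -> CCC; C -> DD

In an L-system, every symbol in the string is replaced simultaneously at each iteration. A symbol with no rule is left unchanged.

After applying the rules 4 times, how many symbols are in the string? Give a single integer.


Step 0: length = 3
Step 1: length = 6
Step 2: length = 13
Step 3: length = 31
Step 4: length = 73

Answer: 73


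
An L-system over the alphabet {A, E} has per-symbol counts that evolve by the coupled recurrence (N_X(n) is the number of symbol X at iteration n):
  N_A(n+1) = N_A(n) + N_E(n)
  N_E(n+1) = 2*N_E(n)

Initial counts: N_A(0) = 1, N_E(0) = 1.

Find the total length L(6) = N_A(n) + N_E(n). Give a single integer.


Step 0: N_A=1, N_E=1, L=2
Step 1: N_A=2, N_E=2, L=4
Step 2: N_A=4, N_E=4, L=8
Step 3: N_A=8, N_E=8, L=16
Step 4: N_A=16, N_E=16, L=32
Step 5: N_A=32, N_E=32, L=64
Step 6: N_A=64, N_E=64, L=128

Answer: 128


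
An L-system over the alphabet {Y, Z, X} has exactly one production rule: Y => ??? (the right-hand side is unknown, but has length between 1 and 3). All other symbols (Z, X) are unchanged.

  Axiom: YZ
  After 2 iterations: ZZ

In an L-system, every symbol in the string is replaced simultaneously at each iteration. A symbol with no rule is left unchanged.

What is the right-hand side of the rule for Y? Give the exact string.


Trying Y => Z:
  Step 0: YZ
  Step 1: ZZ
  Step 2: ZZ
Matches the given result.

Answer: Z


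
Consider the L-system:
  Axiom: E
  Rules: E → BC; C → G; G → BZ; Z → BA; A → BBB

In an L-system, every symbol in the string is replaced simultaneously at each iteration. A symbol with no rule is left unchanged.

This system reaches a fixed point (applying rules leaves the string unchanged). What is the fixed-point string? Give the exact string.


Answer: BBBBBB

Derivation:
Step 0: E
Step 1: BC
Step 2: BG
Step 3: BBZ
Step 4: BBBA
Step 5: BBBBBB
Step 6: BBBBBB  (unchanged — fixed point at step 5)


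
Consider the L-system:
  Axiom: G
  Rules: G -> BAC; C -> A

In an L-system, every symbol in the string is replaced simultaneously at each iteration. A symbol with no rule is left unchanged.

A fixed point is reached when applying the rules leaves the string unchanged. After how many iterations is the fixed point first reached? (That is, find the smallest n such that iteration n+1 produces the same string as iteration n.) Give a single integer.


Step 0: G
Step 1: BAC
Step 2: BAA
Step 3: BAA  (unchanged — fixed point at step 2)

Answer: 2


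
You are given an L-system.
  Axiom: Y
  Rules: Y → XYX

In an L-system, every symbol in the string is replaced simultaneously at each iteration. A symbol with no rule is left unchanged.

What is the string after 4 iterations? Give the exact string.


Answer: XXXXYXXXX

Derivation:
Step 0: Y
Step 1: XYX
Step 2: XXYXX
Step 3: XXXYXXX
Step 4: XXXXYXXXX


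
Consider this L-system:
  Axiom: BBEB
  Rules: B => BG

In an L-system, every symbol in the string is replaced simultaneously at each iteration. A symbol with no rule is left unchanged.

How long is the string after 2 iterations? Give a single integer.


Answer: 10

Derivation:
Step 0: length = 4
Step 1: length = 7
Step 2: length = 10


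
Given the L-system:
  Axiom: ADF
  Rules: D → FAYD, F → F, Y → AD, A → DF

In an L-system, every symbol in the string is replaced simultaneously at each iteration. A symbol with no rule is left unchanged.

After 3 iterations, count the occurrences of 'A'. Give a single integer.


Step 0: ADF  (1 'A')
Step 1: DFFAYDF  (1 'A')
Step 2: FAYDFFDFADFAYDF  (3 'A')
Step 3: FDFADFAYDFFFAYDFDFFAYDFDFADFAYDF  (6 'A')

Answer: 6


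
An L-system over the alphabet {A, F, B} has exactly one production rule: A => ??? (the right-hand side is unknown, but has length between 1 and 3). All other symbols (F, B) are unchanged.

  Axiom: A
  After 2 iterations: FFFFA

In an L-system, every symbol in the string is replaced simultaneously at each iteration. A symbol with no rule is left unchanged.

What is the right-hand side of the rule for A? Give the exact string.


Trying A => FFA:
  Step 0: A
  Step 1: FFA
  Step 2: FFFFA
Matches the given result.

Answer: FFA


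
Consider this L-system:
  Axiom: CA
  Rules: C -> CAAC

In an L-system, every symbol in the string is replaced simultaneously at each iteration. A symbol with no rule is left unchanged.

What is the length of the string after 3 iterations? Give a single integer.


Step 0: length = 2
Step 1: length = 5
Step 2: length = 11
Step 3: length = 23

Answer: 23


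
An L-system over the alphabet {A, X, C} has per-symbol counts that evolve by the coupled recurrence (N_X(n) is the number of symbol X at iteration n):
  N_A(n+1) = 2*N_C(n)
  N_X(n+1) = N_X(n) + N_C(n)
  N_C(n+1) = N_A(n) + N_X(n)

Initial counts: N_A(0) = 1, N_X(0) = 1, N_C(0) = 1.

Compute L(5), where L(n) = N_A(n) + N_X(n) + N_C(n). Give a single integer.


Answer: 96

Derivation:
Step 0: N_A=1, N_X=1, N_C=1, L=3
Step 1: N_A=2, N_X=2, N_C=2, L=6
Step 2: N_A=4, N_X=4, N_C=4, L=12
Step 3: N_A=8, N_X=8, N_C=8, L=24
Step 4: N_A=16, N_X=16, N_C=16, L=48
Step 5: N_A=32, N_X=32, N_C=32, L=96


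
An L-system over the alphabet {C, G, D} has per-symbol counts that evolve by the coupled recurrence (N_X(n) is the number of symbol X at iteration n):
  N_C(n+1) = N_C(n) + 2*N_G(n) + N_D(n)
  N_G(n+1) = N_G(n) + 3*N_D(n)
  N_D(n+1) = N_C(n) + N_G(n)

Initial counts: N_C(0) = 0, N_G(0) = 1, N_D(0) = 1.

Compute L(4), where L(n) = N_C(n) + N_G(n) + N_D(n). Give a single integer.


Answer: 254

Derivation:
Step 0: N_C=0, N_G=1, N_D=1, L=2
Step 1: N_C=3, N_G=4, N_D=1, L=8
Step 2: N_C=12, N_G=7, N_D=7, L=26
Step 3: N_C=33, N_G=28, N_D=19, L=80
Step 4: N_C=108, N_G=85, N_D=61, L=254


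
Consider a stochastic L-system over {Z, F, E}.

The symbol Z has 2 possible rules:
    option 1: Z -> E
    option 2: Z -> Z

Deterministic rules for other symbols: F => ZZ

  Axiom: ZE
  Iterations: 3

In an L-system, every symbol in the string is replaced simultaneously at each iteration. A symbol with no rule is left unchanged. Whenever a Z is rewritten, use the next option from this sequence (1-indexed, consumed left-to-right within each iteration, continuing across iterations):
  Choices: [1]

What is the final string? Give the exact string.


Answer: EE

Derivation:
Step 0: ZE
Step 1: EE  (used choices [1])
Step 2: EE  (used choices [])
Step 3: EE  (used choices [])


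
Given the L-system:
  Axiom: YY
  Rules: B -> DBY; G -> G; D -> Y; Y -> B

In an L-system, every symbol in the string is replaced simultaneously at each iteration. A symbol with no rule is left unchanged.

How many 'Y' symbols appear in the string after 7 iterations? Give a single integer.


Answer: 40

Derivation:
Step 0: YY  (2 'Y')
Step 1: BB  (0 'Y')
Step 2: DBYDBY  (2 'Y')
Step 3: YDBYBYDBYB  (4 'Y')
Step 4: BYDBYBDBYBYDBYBDBY  (6 'Y')
Step 5: DBYBYDBYBDBYYDBYBDBYBYDBYBDBYYDBYB  (12 'Y')
Step 6: YDBYBDBYBYDBYBDBYYDBYBBYDBYBDBYYDBYBDBYBYDBYBDBYYDBYBBYDBYBDBY  (22 'Y')
Step 7: BYDBYBDBYYDBYBDBYBYDBYBDBYYDBYBBYDBYBDBYDBYBYDBYBDBYYDBYBBYDBYBDBYYDBYBDBYBYDBYBDBYYDBYBBYDBYBDBYDBYBYDBYBDBYYDBYB  (40 'Y')


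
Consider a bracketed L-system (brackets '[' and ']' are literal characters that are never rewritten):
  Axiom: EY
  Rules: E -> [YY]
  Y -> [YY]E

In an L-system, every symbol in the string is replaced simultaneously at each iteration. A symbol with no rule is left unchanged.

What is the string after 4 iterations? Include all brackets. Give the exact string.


Step 0: EY
Step 1: [YY][YY]E
Step 2: [[YY]E[YY]E][[YY]E[YY]E][YY]
Step 3: [[[YY]E[YY]E][YY][[YY]E[YY]E][YY]][[[YY]E[YY]E][YY][[YY]E[YY]E][YY]][[YY]E[YY]E]
Step 4: [[[[YY]E[YY]E][YY][[YY]E[YY]E][YY]][[YY]E[YY]E][[[YY]E[YY]E][YY][[YY]E[YY]E][YY]][[YY]E[YY]E]][[[[YY]E[YY]E][YY][[YY]E[YY]E][YY]][[YY]E[YY]E][[[YY]E[YY]E][YY][[YY]E[YY]E][YY]][[YY]E[YY]E]][[[YY]E[YY]E][YY][[YY]E[YY]E][YY]]

Answer: [[[[YY]E[YY]E][YY][[YY]E[YY]E][YY]][[YY]E[YY]E][[[YY]E[YY]E][YY][[YY]E[YY]E][YY]][[YY]E[YY]E]][[[[YY]E[YY]E][YY][[YY]E[YY]E][YY]][[YY]E[YY]E][[[YY]E[YY]E][YY][[YY]E[YY]E][YY]][[YY]E[YY]E]][[[YY]E[YY]E][YY][[YY]E[YY]E][YY]]


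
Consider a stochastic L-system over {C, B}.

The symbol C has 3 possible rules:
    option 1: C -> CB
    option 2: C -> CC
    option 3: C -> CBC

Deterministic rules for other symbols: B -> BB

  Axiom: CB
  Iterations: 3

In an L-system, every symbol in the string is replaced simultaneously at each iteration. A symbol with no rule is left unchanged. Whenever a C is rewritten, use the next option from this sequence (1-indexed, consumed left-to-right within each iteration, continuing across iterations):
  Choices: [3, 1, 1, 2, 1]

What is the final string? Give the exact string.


Answer: CCBBBBBBCBBBBBBBBBBB

Derivation:
Step 0: CB
Step 1: CBCBB  (used choices [3])
Step 2: CBBBCBBBBB  (used choices [1, 1])
Step 3: CCBBBBBBCBBBBBBBBBBB  (used choices [2, 1])


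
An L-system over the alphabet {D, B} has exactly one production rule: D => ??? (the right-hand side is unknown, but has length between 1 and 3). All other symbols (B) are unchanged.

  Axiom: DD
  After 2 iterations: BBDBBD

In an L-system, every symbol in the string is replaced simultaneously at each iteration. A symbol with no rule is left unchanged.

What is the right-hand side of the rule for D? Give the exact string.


Trying D => BD:
  Step 0: DD
  Step 1: BDBD
  Step 2: BBDBBD
Matches the given result.

Answer: BD


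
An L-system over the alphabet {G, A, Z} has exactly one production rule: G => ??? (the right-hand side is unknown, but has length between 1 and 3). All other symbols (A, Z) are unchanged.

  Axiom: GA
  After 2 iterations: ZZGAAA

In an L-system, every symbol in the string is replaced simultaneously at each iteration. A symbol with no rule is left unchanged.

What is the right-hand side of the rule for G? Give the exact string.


Trying G => ZGA:
  Step 0: GA
  Step 1: ZGAA
  Step 2: ZZGAAA
Matches the given result.

Answer: ZGA


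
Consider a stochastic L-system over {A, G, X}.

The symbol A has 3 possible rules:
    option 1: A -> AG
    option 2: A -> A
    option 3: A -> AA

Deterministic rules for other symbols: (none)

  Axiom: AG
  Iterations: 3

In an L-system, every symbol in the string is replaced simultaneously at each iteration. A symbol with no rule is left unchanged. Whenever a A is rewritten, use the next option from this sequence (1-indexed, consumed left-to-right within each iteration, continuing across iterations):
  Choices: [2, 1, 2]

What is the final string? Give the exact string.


Step 0: AG
Step 1: AG  (used choices [2])
Step 2: AGG  (used choices [1])
Step 3: AGG  (used choices [2])

Answer: AGG


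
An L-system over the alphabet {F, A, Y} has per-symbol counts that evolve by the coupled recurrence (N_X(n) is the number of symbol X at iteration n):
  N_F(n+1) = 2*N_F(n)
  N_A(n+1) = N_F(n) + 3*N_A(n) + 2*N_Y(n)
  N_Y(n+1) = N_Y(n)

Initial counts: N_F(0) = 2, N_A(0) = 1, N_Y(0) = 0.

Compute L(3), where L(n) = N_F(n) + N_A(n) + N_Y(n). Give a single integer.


Step 0: N_F=2, N_A=1, N_Y=0, L=3
Step 1: N_F=4, N_A=5, N_Y=0, L=9
Step 2: N_F=8, N_A=19, N_Y=0, L=27
Step 3: N_F=16, N_A=65, N_Y=0, L=81

Answer: 81


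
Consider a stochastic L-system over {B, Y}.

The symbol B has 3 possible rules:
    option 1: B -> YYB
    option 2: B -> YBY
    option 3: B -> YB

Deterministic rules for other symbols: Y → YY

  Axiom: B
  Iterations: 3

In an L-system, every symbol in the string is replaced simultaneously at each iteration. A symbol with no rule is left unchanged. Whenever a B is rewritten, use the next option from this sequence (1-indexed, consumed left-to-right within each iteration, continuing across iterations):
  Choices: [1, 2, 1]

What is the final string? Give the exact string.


Answer: YYYYYYYYYYYYBYY

Derivation:
Step 0: B
Step 1: YYB  (used choices [1])
Step 2: YYYYYBY  (used choices [2])
Step 3: YYYYYYYYYYYYBYY  (used choices [1])


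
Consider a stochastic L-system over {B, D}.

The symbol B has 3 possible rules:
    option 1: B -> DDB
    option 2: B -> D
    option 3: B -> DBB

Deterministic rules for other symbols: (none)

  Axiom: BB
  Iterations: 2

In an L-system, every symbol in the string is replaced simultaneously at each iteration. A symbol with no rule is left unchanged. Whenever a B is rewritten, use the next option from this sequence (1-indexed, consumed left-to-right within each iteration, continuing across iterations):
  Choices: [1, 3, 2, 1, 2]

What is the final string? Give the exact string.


Answer: DDDDDDBD

Derivation:
Step 0: BB
Step 1: DDBDBB  (used choices [1, 3])
Step 2: DDDDDDBD  (used choices [2, 1, 2])


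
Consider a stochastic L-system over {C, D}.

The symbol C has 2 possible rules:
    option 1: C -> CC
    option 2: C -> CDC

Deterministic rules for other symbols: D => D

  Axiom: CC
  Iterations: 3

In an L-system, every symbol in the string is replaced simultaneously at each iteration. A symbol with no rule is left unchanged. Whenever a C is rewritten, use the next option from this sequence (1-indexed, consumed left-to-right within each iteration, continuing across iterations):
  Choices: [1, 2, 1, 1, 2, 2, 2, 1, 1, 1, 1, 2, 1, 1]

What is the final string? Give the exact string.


Answer: CDCCCCCCCCCDCDCDCCDCC

Derivation:
Step 0: CC
Step 1: CCCDC  (used choices [1, 2])
Step 2: CCCCCDCDCDC  (used choices [1, 1, 2, 2])
Step 3: CDCCCCCCCCCDCDCDCCDCC  (used choices [2, 1, 1, 1, 1, 2, 1, 1])


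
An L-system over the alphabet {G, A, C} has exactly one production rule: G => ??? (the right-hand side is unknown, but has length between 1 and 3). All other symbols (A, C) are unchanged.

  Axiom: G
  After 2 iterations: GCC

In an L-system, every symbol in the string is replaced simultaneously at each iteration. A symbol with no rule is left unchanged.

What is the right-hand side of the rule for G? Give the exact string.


Answer: GC

Derivation:
Trying G => GC:
  Step 0: G
  Step 1: GC
  Step 2: GCC
Matches the given result.


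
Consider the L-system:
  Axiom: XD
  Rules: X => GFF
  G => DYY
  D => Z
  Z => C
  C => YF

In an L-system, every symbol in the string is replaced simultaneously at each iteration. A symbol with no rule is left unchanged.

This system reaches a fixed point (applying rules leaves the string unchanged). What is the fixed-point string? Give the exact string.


Step 0: XD
Step 1: GFFZ
Step 2: DYYFFC
Step 3: ZYYFFYF
Step 4: CYYFFYF
Step 5: YFYYFFYF
Step 6: YFYYFFYF  (unchanged — fixed point at step 5)

Answer: YFYYFFYF


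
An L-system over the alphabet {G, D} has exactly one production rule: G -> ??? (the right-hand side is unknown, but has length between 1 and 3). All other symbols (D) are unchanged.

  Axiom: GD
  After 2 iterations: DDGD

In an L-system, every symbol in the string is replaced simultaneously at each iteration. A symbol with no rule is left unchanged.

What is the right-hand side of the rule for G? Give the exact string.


Trying G -> DG:
  Step 0: GD
  Step 1: DGD
  Step 2: DDGD
Matches the given result.

Answer: DG


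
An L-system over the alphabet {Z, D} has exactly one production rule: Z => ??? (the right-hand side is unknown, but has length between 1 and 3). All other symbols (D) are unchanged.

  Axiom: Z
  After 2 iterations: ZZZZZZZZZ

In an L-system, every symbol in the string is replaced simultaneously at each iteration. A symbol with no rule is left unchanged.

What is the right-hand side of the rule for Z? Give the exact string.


Answer: ZZZ

Derivation:
Trying Z => ZZZ:
  Step 0: Z
  Step 1: ZZZ
  Step 2: ZZZZZZZZZ
Matches the given result.


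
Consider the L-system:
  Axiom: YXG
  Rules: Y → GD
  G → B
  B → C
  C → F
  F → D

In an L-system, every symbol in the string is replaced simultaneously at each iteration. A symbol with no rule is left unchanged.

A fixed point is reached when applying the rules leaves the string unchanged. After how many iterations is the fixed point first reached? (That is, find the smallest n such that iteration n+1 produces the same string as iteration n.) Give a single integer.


Answer: 5

Derivation:
Step 0: YXG
Step 1: GDXB
Step 2: BDXC
Step 3: CDXF
Step 4: FDXD
Step 5: DDXD
Step 6: DDXD  (unchanged — fixed point at step 5)


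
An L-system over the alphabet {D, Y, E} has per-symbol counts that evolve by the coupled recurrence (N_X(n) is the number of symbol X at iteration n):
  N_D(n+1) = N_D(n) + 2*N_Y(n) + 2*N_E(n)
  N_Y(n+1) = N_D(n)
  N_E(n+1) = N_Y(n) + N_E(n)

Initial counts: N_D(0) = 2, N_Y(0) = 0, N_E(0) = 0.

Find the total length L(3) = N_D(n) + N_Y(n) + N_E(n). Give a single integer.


Answer: 24

Derivation:
Step 0: N_D=2, N_Y=0, N_E=0, L=2
Step 1: N_D=2, N_Y=2, N_E=0, L=4
Step 2: N_D=6, N_Y=2, N_E=2, L=10
Step 3: N_D=14, N_Y=6, N_E=4, L=24


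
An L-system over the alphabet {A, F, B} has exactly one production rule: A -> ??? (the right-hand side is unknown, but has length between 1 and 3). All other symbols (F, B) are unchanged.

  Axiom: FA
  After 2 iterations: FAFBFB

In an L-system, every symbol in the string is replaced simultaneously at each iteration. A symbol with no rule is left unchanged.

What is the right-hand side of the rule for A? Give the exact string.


Trying A -> AFB:
  Step 0: FA
  Step 1: FAFB
  Step 2: FAFBFB
Matches the given result.

Answer: AFB


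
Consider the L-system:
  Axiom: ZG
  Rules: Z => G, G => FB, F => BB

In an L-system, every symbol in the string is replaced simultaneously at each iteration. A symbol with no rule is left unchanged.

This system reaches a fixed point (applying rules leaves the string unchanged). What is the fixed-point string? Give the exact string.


Answer: BBBBBB

Derivation:
Step 0: ZG
Step 1: GFB
Step 2: FBBBB
Step 3: BBBBBB
Step 4: BBBBBB  (unchanged — fixed point at step 3)


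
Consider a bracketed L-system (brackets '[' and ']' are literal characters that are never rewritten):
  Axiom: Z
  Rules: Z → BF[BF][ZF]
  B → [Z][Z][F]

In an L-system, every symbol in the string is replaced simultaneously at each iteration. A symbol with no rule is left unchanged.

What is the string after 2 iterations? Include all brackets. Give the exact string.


Step 0: Z
Step 1: BF[BF][ZF]
Step 2: [Z][Z][F]F[[Z][Z][F]F][BF[BF][ZF]F]

Answer: [Z][Z][F]F[[Z][Z][F]F][BF[BF][ZF]F]


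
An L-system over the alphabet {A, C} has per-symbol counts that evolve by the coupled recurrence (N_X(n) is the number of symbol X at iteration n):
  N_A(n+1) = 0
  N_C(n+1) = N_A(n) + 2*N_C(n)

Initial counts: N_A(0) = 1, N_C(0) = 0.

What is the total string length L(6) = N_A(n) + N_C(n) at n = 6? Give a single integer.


Answer: 32

Derivation:
Step 0: N_A=1, N_C=0, L=1
Step 1: N_A=0, N_C=1, L=1
Step 2: N_A=0, N_C=2, L=2
Step 3: N_A=0, N_C=4, L=4
Step 4: N_A=0, N_C=8, L=8
Step 5: N_A=0, N_C=16, L=16
Step 6: N_A=0, N_C=32, L=32


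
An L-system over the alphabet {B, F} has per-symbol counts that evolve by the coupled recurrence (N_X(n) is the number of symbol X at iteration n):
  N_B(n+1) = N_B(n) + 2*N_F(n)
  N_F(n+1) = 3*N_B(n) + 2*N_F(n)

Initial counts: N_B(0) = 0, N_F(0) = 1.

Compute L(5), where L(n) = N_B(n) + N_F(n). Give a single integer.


Answer: 1024

Derivation:
Step 0: N_B=0, N_F=1, L=1
Step 1: N_B=2, N_F=2, L=4
Step 2: N_B=6, N_F=10, L=16
Step 3: N_B=26, N_F=38, L=64
Step 4: N_B=102, N_F=154, L=256
Step 5: N_B=410, N_F=614, L=1024


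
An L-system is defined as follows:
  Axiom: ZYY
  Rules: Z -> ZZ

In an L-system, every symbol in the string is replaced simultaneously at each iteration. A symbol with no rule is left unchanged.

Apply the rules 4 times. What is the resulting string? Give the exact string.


Answer: ZZZZZZZZZZZZZZZZYY

Derivation:
Step 0: ZYY
Step 1: ZZYY
Step 2: ZZZZYY
Step 3: ZZZZZZZZYY
Step 4: ZZZZZZZZZZZZZZZZYY


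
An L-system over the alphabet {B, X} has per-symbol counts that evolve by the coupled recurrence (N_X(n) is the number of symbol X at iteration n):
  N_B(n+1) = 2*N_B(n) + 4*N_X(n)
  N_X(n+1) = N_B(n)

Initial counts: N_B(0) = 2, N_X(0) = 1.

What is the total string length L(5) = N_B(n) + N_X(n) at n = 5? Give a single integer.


Step 0: N_B=2, N_X=1, L=3
Step 1: N_B=8, N_X=2, L=10
Step 2: N_B=24, N_X=8, L=32
Step 3: N_B=80, N_X=24, L=104
Step 4: N_B=256, N_X=80, L=336
Step 5: N_B=832, N_X=256, L=1088

Answer: 1088


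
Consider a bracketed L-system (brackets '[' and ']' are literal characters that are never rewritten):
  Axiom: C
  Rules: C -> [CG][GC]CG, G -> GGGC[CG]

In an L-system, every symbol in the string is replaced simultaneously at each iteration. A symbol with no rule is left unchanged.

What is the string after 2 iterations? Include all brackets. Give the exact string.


Answer: [[CG][GC]CGGGGC[CG]][GGGC[CG][CG][GC]CG][CG][GC]CGGGGC[CG]

Derivation:
Step 0: C
Step 1: [CG][GC]CG
Step 2: [[CG][GC]CGGGGC[CG]][GGGC[CG][CG][GC]CG][CG][GC]CGGGGC[CG]


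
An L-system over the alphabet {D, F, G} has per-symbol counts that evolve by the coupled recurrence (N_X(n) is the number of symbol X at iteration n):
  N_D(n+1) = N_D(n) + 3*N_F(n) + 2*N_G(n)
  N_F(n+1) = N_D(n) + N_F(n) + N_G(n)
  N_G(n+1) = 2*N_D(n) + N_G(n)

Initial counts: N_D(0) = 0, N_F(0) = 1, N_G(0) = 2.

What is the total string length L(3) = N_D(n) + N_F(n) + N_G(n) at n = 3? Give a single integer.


Answer: 192

Derivation:
Step 0: N_D=0, N_F=1, N_G=2, L=3
Step 1: N_D=7, N_F=3, N_G=2, L=12
Step 2: N_D=20, N_F=12, N_G=16, L=48
Step 3: N_D=88, N_F=48, N_G=56, L=192


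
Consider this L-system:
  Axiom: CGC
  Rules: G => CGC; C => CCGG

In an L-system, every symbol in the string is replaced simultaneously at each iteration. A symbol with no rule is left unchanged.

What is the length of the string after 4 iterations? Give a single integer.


Answer: 495

Derivation:
Step 0: length = 3
Step 1: length = 11
Step 2: length = 39
Step 3: length = 139
Step 4: length = 495


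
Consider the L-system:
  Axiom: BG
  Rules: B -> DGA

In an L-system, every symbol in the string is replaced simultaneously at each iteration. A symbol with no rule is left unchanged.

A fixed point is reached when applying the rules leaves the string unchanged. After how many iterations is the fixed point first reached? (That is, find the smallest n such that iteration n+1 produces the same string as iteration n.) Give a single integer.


Answer: 1

Derivation:
Step 0: BG
Step 1: DGAG
Step 2: DGAG  (unchanged — fixed point at step 1)


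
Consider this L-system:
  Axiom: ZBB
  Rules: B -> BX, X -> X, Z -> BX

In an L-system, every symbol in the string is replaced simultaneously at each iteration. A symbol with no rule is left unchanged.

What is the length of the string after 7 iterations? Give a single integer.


Answer: 24

Derivation:
Step 0: length = 3
Step 1: length = 6
Step 2: length = 9
Step 3: length = 12
Step 4: length = 15
Step 5: length = 18
Step 6: length = 21
Step 7: length = 24


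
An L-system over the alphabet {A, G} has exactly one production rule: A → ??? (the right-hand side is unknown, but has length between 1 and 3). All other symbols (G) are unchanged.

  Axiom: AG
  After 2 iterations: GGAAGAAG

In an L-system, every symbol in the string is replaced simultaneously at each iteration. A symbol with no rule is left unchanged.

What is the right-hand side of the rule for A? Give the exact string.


Trying A → GAA:
  Step 0: AG
  Step 1: GAAG
  Step 2: GGAAGAAG
Matches the given result.

Answer: GAA


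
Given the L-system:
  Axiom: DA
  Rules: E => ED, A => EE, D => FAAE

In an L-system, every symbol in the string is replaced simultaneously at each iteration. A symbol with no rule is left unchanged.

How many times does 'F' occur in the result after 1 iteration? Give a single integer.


Step 0: DA  (0 'F')
Step 1: FAAEEE  (1 'F')

Answer: 1


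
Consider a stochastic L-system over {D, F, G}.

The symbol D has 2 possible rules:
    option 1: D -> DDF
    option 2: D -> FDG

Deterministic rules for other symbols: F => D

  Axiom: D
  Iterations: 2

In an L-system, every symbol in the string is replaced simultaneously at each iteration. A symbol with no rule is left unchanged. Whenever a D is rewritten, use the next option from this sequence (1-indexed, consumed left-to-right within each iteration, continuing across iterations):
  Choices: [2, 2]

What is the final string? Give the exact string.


Step 0: D
Step 1: FDG  (used choices [2])
Step 2: DFDGG  (used choices [2])

Answer: DFDGG


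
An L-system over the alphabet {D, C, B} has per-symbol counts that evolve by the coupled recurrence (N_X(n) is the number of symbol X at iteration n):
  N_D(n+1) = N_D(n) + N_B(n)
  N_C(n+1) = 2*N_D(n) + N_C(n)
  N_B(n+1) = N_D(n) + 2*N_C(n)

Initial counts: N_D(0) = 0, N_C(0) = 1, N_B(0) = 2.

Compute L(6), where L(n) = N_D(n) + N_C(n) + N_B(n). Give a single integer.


Step 0: N_D=0, N_C=1, N_B=2, L=3
Step 1: N_D=2, N_C=1, N_B=2, L=5
Step 2: N_D=4, N_C=5, N_B=4, L=13
Step 3: N_D=8, N_C=13, N_B=14, L=35
Step 4: N_D=22, N_C=29, N_B=34, L=85
Step 5: N_D=56, N_C=73, N_B=80, L=209
Step 6: N_D=136, N_C=185, N_B=202, L=523

Answer: 523


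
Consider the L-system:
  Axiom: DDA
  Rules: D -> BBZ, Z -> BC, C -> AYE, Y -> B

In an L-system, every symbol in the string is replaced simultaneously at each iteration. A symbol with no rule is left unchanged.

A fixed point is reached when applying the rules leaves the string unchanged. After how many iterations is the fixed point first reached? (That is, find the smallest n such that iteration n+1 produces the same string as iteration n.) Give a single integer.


Step 0: DDA
Step 1: BBZBBZA
Step 2: BBBCBBBCA
Step 3: BBBAYEBBBAYEA
Step 4: BBBABEBBBABEA
Step 5: BBBABEBBBABEA  (unchanged — fixed point at step 4)

Answer: 4


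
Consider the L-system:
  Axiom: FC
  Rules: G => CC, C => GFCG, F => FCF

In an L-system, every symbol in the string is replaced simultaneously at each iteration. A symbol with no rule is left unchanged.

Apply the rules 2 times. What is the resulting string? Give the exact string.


Step 0: FC
Step 1: FCFGFCG
Step 2: FCFGFCGFCFCCFCFGFCGCC

Answer: FCFGFCGFCFCCFCFGFCGCC


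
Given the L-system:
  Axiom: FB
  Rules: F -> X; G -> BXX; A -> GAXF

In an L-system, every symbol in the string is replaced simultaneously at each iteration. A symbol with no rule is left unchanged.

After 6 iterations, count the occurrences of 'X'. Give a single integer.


Step 0: FB  (0 'X')
Step 1: XB  (1 'X')
Step 2: XB  (1 'X')
Step 3: XB  (1 'X')
Step 4: XB  (1 'X')
Step 5: XB  (1 'X')
Step 6: XB  (1 'X')

Answer: 1


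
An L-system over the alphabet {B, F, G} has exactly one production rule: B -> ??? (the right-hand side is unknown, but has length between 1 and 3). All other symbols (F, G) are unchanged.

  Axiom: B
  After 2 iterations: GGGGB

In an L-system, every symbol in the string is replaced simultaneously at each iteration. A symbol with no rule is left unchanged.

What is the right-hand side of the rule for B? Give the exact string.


Trying B -> GGB:
  Step 0: B
  Step 1: GGB
  Step 2: GGGGB
Matches the given result.

Answer: GGB


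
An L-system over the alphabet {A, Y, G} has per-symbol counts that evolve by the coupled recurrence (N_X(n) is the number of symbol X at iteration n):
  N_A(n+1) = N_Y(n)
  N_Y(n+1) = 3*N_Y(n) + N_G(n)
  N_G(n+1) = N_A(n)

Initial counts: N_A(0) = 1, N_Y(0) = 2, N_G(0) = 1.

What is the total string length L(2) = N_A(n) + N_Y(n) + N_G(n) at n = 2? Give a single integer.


Step 0: N_A=1, N_Y=2, N_G=1, L=4
Step 1: N_A=2, N_Y=7, N_G=1, L=10
Step 2: N_A=7, N_Y=22, N_G=2, L=31

Answer: 31


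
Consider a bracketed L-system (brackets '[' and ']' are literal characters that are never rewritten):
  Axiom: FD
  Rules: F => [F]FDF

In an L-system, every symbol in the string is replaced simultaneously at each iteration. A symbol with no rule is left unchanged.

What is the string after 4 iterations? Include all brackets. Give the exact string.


Answer: [[[[F]FDF][F]FDFD[F]FDF][[F]FDF][F]FDFD[F]FDFD[[F]FDF][F]FDFD[F]FDF][[[F]FDF][F]FDFD[F]FDF][[F]FDF][F]FDFD[F]FDFD[[F]FDF][F]FDFD[F]FDFD[[[F]FDF][F]FDFD[F]FDF][[F]FDF][F]FDFD[F]FDFD[[F]FDF][F]FDFD[F]FDFD

Derivation:
Step 0: FD
Step 1: [F]FDFD
Step 2: [[F]FDF][F]FDFD[F]FDFD
Step 3: [[[F]FDF][F]FDFD[F]FDF][[F]FDF][F]FDFD[F]FDFD[[F]FDF][F]FDFD[F]FDFD
Step 4: [[[[F]FDF][F]FDFD[F]FDF][[F]FDF][F]FDFD[F]FDFD[[F]FDF][F]FDFD[F]FDF][[[F]FDF][F]FDFD[F]FDF][[F]FDF][F]FDFD[F]FDFD[[F]FDF][F]FDFD[F]FDFD[[[F]FDF][F]FDFD[F]FDF][[F]FDF][F]FDFD[F]FDFD[[F]FDF][F]FDFD[F]FDFD


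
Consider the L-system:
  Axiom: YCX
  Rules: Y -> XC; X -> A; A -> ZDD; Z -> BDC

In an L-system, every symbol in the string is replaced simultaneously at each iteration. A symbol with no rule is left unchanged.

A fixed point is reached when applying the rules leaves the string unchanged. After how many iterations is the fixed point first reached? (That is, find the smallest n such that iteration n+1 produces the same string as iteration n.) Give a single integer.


Step 0: YCX
Step 1: XCCA
Step 2: ACCZDD
Step 3: ZDDCCBDCDD
Step 4: BDCDDCCBDCDD
Step 5: BDCDDCCBDCDD  (unchanged — fixed point at step 4)

Answer: 4


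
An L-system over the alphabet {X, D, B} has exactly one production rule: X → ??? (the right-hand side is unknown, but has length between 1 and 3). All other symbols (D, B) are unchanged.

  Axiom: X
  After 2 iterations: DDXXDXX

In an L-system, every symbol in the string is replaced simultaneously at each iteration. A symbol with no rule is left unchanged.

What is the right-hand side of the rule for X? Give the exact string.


Trying X → DXX:
  Step 0: X
  Step 1: DXX
  Step 2: DDXXDXX
Matches the given result.

Answer: DXX


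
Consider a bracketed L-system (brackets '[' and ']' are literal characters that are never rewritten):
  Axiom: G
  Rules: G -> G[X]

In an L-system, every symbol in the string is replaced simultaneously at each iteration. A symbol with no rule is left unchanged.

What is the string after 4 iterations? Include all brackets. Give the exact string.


Answer: G[X][X][X][X]

Derivation:
Step 0: G
Step 1: G[X]
Step 2: G[X][X]
Step 3: G[X][X][X]
Step 4: G[X][X][X][X]


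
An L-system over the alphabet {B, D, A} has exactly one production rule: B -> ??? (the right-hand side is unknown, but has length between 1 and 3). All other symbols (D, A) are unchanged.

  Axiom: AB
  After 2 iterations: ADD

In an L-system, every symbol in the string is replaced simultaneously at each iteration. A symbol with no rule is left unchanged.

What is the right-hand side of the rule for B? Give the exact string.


Answer: DD

Derivation:
Trying B -> DD:
  Step 0: AB
  Step 1: ADD
  Step 2: ADD
Matches the given result.
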